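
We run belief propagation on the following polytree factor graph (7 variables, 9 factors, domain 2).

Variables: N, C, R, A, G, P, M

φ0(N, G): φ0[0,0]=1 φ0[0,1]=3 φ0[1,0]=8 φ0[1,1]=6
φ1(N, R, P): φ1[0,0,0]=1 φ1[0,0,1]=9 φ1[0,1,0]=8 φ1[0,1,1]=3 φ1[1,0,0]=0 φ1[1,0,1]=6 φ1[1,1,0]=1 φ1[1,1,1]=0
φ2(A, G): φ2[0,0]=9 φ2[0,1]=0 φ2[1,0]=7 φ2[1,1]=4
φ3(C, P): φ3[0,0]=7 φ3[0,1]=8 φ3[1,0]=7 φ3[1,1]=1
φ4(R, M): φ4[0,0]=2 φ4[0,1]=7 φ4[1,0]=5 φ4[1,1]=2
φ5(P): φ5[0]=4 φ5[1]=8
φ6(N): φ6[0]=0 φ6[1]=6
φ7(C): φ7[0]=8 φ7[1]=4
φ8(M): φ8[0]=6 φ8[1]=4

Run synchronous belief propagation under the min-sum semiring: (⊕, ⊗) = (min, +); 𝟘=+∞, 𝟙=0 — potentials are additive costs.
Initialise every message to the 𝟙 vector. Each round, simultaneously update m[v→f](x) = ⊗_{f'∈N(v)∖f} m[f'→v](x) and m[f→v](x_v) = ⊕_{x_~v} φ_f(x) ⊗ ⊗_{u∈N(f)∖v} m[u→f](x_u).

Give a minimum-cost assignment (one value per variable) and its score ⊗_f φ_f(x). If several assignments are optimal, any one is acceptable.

init: all messages = 𝟙 over 2 values
r1 m[φ0→N] = [1, 6]
r1 m[φ0→G] = [1, 3]
r1 m[φ1→N] = [1, 0]
r1 m[φ1→R] = [0, 0]
r1 m[φ1→P] = [0, 0]
r1 m[φ2→A] = [0, 4]
r1 m[φ2→G] = [7, 0]
r1 m[φ3→C] = [7, 1]
r1 m[φ3→P] = [7, 1]
r1 m[φ4→R] = [2, 2]
r1 m[φ4→M] = [2, 2]
r1 m[φ5→P] = [4, 8]
r1 m[φ6→N] = [0, 6]
r1 m[φ7→C] = [8, 4]
r1 m[φ8→M] = [6, 4]
r1 m[N→φ0] = [0, 0]
r1 m[N→φ1] = [0, 0]
r1 m[N→φ6] = [0, 0]
r1 m[C→φ3] = [0, 0]
r1 m[C→φ7] = [0, 0]
r1 m[R→φ1] = [0, 0]
r1 m[R→φ4] = [0, 0]
r1 m[A→φ2] = [0, 0]
r1 m[G→φ0] = [0, 0]
r1 m[G→φ2] = [0, 0]
r1 m[P→φ1] = [0, 0]
r1 m[P→φ3] = [0, 0]
r1 m[P→φ5] = [0, 0]
r1 m[M→φ4] = [0, 0]
r1 m[M→φ8] = [0, 0]
r2 m[φ0→N] = [1, 6]
r2 m[φ0→G] = [1, 3]
r2 m[φ1→N] = [1, 0]
r2 m[φ1→R] = [0, 0]
r2 m[φ1→P] = [0, 0]
r2 m[φ2→A] = [0, 4]
r2 m[φ2→G] = [7, 0]
r2 m[φ3→C] = [7, 1]
r2 m[φ3→P] = [7, 1]
r2 m[φ4→R] = [2, 2]
r2 m[φ4→M] = [2, 2]
r2 m[φ5→P] = [4, 8]
r2 m[φ6→N] = [0, 6]
r2 m[φ7→C] = [8, 4]
r2 m[φ8→M] = [6, 4]
r2 m[N→φ0] = [1, 6]
r2 m[N→φ1] = [1, 12]
r2 m[N→φ6] = [2, 6]
r2 m[C→φ3] = [8, 4]
r2 m[C→φ7] = [7, 1]
r2 m[R→φ1] = [2, 2]
r2 m[R→φ4] = [0, 0]
r2 m[A→φ2] = [0, 0]
r2 m[G→φ0] = [7, 0]
r2 m[G→φ2] = [1, 3]
r2 m[P→φ1] = [11, 9]
r2 m[P→φ3] = [4, 8]
r2 m[P→φ5] = [7, 1]
r2 m[M→φ4] = [6, 4]
r2 m[M→φ8] = [2, 2]
r3 m[φ0→N] = [3, 6]
r3 m[φ0→G] = [2, 4]
r3 m[φ1→N] = [14, 11]
r3 m[φ1→R] = [13, 13]
r3 m[φ1→P] = [4, 6]
r3 m[φ2→A] = [3, 7]
r3 m[φ2→G] = [7, 0]
r3 m[φ3→C] = [11, 9]
r3 m[φ3→P] = [11, 5]
r3 m[φ4→R] = [8, 6]
r3 m[φ4→M] = [2, 2]
r3 m[φ5→P] = [4, 8]
r3 m[φ6→N] = [0, 6]
r3 m[φ7→C] = [8, 4]
r3 m[φ8→M] = [6, 4]
r3 m[N→φ0] = [1, 6]
r3 m[N→φ1] = [1, 12]
r3 m[N→φ6] = [2, 6]
r3 m[C→φ3] = [8, 4]
r3 m[C→φ7] = [7, 1]
r3 m[R→φ1] = [2, 2]
r3 m[R→φ4] = [0, 0]
r3 m[A→φ2] = [0, 0]
r3 m[G→φ0] = [7, 0]
r3 m[G→φ2] = [1, 3]
r3 m[P→φ1] = [11, 9]
r3 m[P→φ3] = [4, 8]
r3 m[P→φ5] = [7, 1]
r3 m[M→φ4] = [6, 4]
r3 m[M→φ8] = [2, 2]
r4 m[φ0→N] = [3, 6]
r4 m[φ0→G] = [2, 4]
r4 m[φ1→N] = [14, 11]
r4 m[φ1→R] = [13, 13]
r4 m[φ1→P] = [4, 6]
r4 m[φ2→A] = [3, 7]
r4 m[φ2→G] = [7, 0]
r4 m[φ3→C] = [11, 9]
r4 m[φ3→P] = [11, 5]
r4 m[φ4→R] = [8, 6]
r4 m[φ4→M] = [2, 2]
r4 m[φ5→P] = [4, 8]
r4 m[φ6→N] = [0, 6]
r4 m[φ7→C] = [8, 4]
r4 m[φ8→M] = [6, 4]
r4 m[N→φ0] = [14, 17]
r4 m[N→φ1] = [3, 12]
r4 m[N→φ6] = [17, 17]
r4 m[C→φ3] = [8, 4]
r4 m[C→φ7] = [11, 9]
r4 m[R→φ1] = [8, 6]
r4 m[R→φ4] = [13, 13]
r4 m[A→φ2] = [0, 0]
r4 m[G→φ0] = [7, 0]
r4 m[G→φ2] = [2, 4]
r4 m[P→φ1] = [15, 13]
r4 m[P→φ3] = [8, 14]
r4 m[P→φ5] = [15, 11]
r4 m[M→φ4] = [6, 4]
r4 m[M→φ8] = [2, 2]
r5 m[φ0→N] = [3, 6]
r5 m[φ0→G] = [15, 17]
r5 m[φ1→N] = [22, 19]
r5 m[φ1→R] = [19, 19]
r5 m[φ1→P] = [12, 12]
r5 m[φ2→A] = [4, 8]
r5 m[φ2→G] = [7, 0]
r5 m[φ3→C] = [15, 15]
r5 m[φ3→P] = [11, 5]
r5 m[φ4→R] = [8, 6]
r5 m[φ4→M] = [15, 15]
r5 m[φ5→P] = [4, 8]
r5 m[φ6→N] = [0, 6]
r5 m[φ7→C] = [8, 4]
r5 m[φ8→M] = [6, 4]
r5 m[N→φ0] = [14, 17]
r5 m[N→φ1] = [3, 12]
r5 m[N→φ6] = [17, 17]
r5 m[C→φ3] = [8, 4]
r5 m[C→φ7] = [11, 9]
r5 m[R→φ1] = [8, 6]
r5 m[R→φ4] = [13, 13]
r5 m[A→φ2] = [0, 0]
r5 m[G→φ0] = [7, 0]
r5 m[G→φ2] = [2, 4]
r5 m[P→φ1] = [15, 13]
r5 m[P→φ3] = [8, 14]
r5 m[P→φ5] = [15, 11]
r5 m[M→φ4] = [6, 4]
r5 m[M→φ8] = [2, 2]
r6 m[φ0→N] = [3, 6]
r6 m[φ0→G] = [15, 17]
r6 m[φ1→N] = [22, 19]
r6 m[φ1→R] = [19, 19]
r6 m[φ1→P] = [12, 12]
r6 m[φ2→A] = [4, 8]
r6 m[φ2→G] = [7, 0]
r6 m[φ3→C] = [15, 15]
r6 m[φ3→P] = [11, 5]
r6 m[φ4→R] = [8, 6]
r6 m[φ4→M] = [15, 15]
r6 m[φ5→P] = [4, 8]
r6 m[φ6→N] = [0, 6]
r6 m[φ7→C] = [8, 4]
r6 m[φ8→M] = [6, 4]
r6 m[N→φ0] = [22, 25]
r6 m[N→φ1] = [3, 12]
r6 m[N→φ6] = [25, 25]
r6 m[C→φ3] = [8, 4]
r6 m[C→φ7] = [15, 15]
r6 m[R→φ1] = [8, 6]
r6 m[R→φ4] = [19, 19]
r6 m[A→φ2] = [0, 0]
r6 m[G→φ0] = [7, 0]
r6 m[G→φ2] = [15, 17]
r6 m[P→φ1] = [15, 13]
r6 m[P→φ3] = [16, 20]
r6 m[P→φ5] = [23, 17]
r6 m[M→φ4] = [6, 4]
r6 m[M→φ8] = [15, 15]
r7 m[φ0→N] = [3, 6]
r7 m[φ0→G] = [23, 25]
r7 m[φ1→N] = [22, 19]
r7 m[φ1→R] = [19, 19]
r7 m[φ1→P] = [12, 12]
r7 m[φ2→A] = [17, 21]
r7 m[φ2→G] = [7, 0]
r7 m[φ3→C] = [23, 21]
r7 m[φ3→P] = [11, 5]
r7 m[φ4→R] = [8, 6]
r7 m[φ4→M] = [21, 21]
r7 m[φ5→P] = [4, 8]
r7 m[φ6→N] = [0, 6]
r7 m[φ7→C] = [8, 4]
r7 m[φ8→M] = [6, 4]
r7 m[N→φ0] = [22, 25]
r7 m[N→φ1] = [3, 12]
r7 m[N→φ6] = [25, 25]
r7 m[C→φ3] = [8, 4]
r7 m[C→φ7] = [15, 15]
r7 m[R→φ1] = [8, 6]
r7 m[R→φ4] = [19, 19]
r7 m[A→φ2] = [0, 0]
r7 m[G→φ0] = [7, 0]
r7 m[G→φ2] = [15, 17]
r7 m[P→φ1] = [15, 13]
r7 m[P→φ3] = [16, 20]
r7 m[P→φ5] = [23, 17]
r7 m[M→φ4] = [6, 4]
r7 m[M→φ8] = [15, 15]
r8 m[φ0→N] = [3, 6]
r8 m[φ0→G] = [23, 25]
r8 m[φ1→N] = [22, 19]
r8 m[φ1→R] = [19, 19]
r8 m[φ1→P] = [12, 12]
r8 m[φ2→A] = [17, 21]
r8 m[φ2→G] = [7, 0]
r8 m[φ3→C] = [23, 21]
r8 m[φ3→P] = [11, 5]
r8 m[φ4→R] = [8, 6]
r8 m[φ4→M] = [21, 21]
r8 m[φ5→P] = [4, 8]
r8 m[φ6→N] = [0, 6]
r8 m[φ7→C] = [8, 4]
r8 m[φ8→M] = [6, 4]
r8 m[N→φ0] = [22, 25]
r8 m[N→φ1] = [3, 12]
r8 m[N→φ6] = [25, 25]
r8 m[C→φ3] = [8, 4]
r8 m[C→φ7] = [23, 21]
r8 m[R→φ1] = [8, 6]
r8 m[R→φ4] = [19, 19]
r8 m[A→φ2] = [0, 0]
r8 m[G→φ0] = [7, 0]
r8 m[G→φ2] = [23, 25]
r8 m[P→φ1] = [15, 13]
r8 m[P→φ3] = [16, 20]
r8 m[P→φ5] = [23, 17]
r8 m[M→φ4] = [6, 4]
r8 m[M→φ8] = [21, 21]
r9 m[φ0→N] = [3, 6]
r9 m[φ0→G] = [23, 25]
r9 m[φ1→N] = [22, 19]
r9 m[φ1→R] = [19, 19]
r9 m[φ1→P] = [12, 12]
r9 m[φ2→A] = [25, 29]
r9 m[φ2→G] = [7, 0]
r9 m[φ3→C] = [23, 21]
r9 m[φ3→P] = [11, 5]
r9 m[φ4→R] = [8, 6]
r9 m[φ4→M] = [21, 21]
r9 m[φ5→P] = [4, 8]
r9 m[φ6→N] = [0, 6]
r9 m[φ7→C] = [8, 4]
r9 m[φ8→M] = [6, 4]
r9 m[N→φ0] = [22, 25]
r9 m[N→φ1] = [3, 12]
r9 m[N→φ6] = [25, 25]
r9 m[C→φ3] = [8, 4]
r9 m[C→φ7] = [23, 21]
r9 m[R→φ1] = [8, 6]
r9 m[R→φ4] = [19, 19]
r9 m[A→φ2] = [0, 0]
r9 m[G→φ0] = [7, 0]
r9 m[G→φ2] = [23, 25]
r9 m[P→φ1] = [15, 13]
r9 m[P→φ3] = [16, 20]
r9 m[P→φ5] = [23, 17]
r9 m[M→φ4] = [6, 4]
r9 m[M→φ8] = [21, 21]
r10 m[φ0→N] = [3, 6]
r10 m[φ0→G] = [23, 25]
r10 m[φ1→N] = [22, 19]
r10 m[φ1→R] = [19, 19]
r10 m[φ1→P] = [12, 12]
r10 m[φ2→A] = [25, 29]
r10 m[φ2→G] = [7, 0]
r10 m[φ3→C] = [23, 21]
r10 m[φ3→P] = [11, 5]
r10 m[φ4→R] = [8, 6]
r10 m[φ4→M] = [21, 21]
r10 m[φ5→P] = [4, 8]
r10 m[φ6→N] = [0, 6]
r10 m[φ7→C] = [8, 4]
r10 m[φ8→M] = [6, 4]
r10 m[N→φ0] = [22, 25]
r10 m[N→φ1] = [3, 12]
r10 m[N→φ6] = [25, 25]
r10 m[C→φ3] = [8, 4]
r10 m[C→φ7] = [23, 21]
r10 m[R→φ1] = [8, 6]
r10 m[R→φ4] = [19, 19]
r10 m[A→φ2] = [0, 0]
r10 m[G→φ0] = [7, 0]
r10 m[G→φ2] = [23, 25]
r10 m[P→φ1] = [15, 13]
r10 m[P→φ3] = [16, 20]
r10 m[P→φ5] = [23, 17]
r10 m[M→φ4] = [6, 4]
r10 m[M→φ8] = [21, 21]
fixed point reached at round 10
traceback from N: (N=0, C=1, R=1, A=0, G=1, P=1, M=1), score=25

assignment: (N=0, C=1, R=1, A=0, G=1, P=1, M=1); score = 25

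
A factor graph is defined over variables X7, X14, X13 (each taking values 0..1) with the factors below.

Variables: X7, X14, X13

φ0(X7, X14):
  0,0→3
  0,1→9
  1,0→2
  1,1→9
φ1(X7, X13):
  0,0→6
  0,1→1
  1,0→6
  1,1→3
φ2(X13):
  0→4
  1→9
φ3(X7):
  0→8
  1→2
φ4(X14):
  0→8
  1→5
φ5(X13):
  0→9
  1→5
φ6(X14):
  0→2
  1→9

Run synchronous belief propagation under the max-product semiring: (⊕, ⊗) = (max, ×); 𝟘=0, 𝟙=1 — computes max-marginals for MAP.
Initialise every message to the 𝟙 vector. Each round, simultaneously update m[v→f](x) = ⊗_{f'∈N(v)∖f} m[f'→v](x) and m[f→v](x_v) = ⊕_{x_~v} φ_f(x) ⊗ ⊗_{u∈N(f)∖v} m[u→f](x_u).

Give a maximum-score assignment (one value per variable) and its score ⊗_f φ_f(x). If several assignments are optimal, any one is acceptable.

assignment: (X7=0, X14=1, X13=0); score = 699840

init: all messages = 𝟙 over 2 values
r1 m[φ0→X7] = [9, 9]
r1 m[φ0→X14] = [3, 9]
r1 m[φ1→X7] = [6, 6]
r1 m[φ1→X13] = [6, 3]
r1 m[φ2→X13] = [4, 9]
r1 m[φ3→X7] = [8, 2]
r1 m[φ4→X14] = [8, 5]
r1 m[φ5→X13] = [9, 5]
r1 m[φ6→X14] = [2, 9]
r1 m[X7→φ0] = [1, 1]
r1 m[X7→φ1] = [1, 1]
r1 m[X7→φ3] = [1, 1]
r1 m[X14→φ0] = [1, 1]
r1 m[X14→φ4] = [1, 1]
r1 m[X14→φ6] = [1, 1]
r1 m[X13→φ1] = [1, 1]
r1 m[X13→φ2] = [1, 1]
r1 m[X13→φ5] = [1, 1]
r2 m[φ0→X7] = [9, 9]
r2 m[φ0→X14] = [3, 9]
r2 m[φ1→X7] = [6, 6]
r2 m[φ1→X13] = [6, 3]
r2 m[φ2→X13] = [4, 9]
r2 m[φ3→X7] = [8, 2]
r2 m[φ4→X14] = [8, 5]
r2 m[φ5→X13] = [9, 5]
r2 m[φ6→X14] = [2, 9]
r2 m[X7→φ0] = [48, 12]
r2 m[X7→φ1] = [72, 18]
r2 m[X7→φ3] = [54, 54]
r2 m[X14→φ0] = [16, 45]
r2 m[X14→φ4] = [6, 81]
r2 m[X14→φ6] = [24, 45]
r2 m[X13→φ1] = [36, 45]
r2 m[X13→φ2] = [54, 15]
r2 m[X13→φ5] = [24, 27]
r3 m[φ0→X7] = [405, 405]
r3 m[φ0→X14] = [144, 432]
r3 m[φ1→X7] = [216, 216]
r3 m[φ1→X13] = [432, 72]
r3 m[φ2→X13] = [4, 9]
r3 m[φ3→X7] = [8, 2]
r3 m[φ4→X14] = [8, 5]
r3 m[φ5→X13] = [9, 5]
r3 m[φ6→X14] = [2, 9]
r3 m[X7→φ0] = [48, 12]
r3 m[X7→φ1] = [72, 18]
r3 m[X7→φ3] = [54, 54]
r3 m[X14→φ0] = [16, 45]
r3 m[X14→φ4] = [6, 81]
r3 m[X14→φ6] = [24, 45]
r3 m[X13→φ1] = [36, 45]
r3 m[X13→φ2] = [54, 15]
r3 m[X13→φ5] = [24, 27]
r4 m[φ0→X7] = [405, 405]
r4 m[φ0→X14] = [144, 432]
r4 m[φ1→X7] = [216, 216]
r4 m[φ1→X13] = [432, 72]
r4 m[φ2→X13] = [4, 9]
r4 m[φ3→X7] = [8, 2]
r4 m[φ4→X14] = [8, 5]
r4 m[φ5→X13] = [9, 5]
r4 m[φ6→X14] = [2, 9]
r4 m[X7→φ0] = [1728, 432]
r4 m[X7→φ1] = [3240, 810]
r4 m[X7→φ3] = [87480, 87480]
r4 m[X14→φ0] = [16, 45]
r4 m[X14→φ4] = [288, 3888]
r4 m[X14→φ6] = [1152, 2160]
r4 m[X13→φ1] = [36, 45]
r4 m[X13→φ2] = [3888, 360]
r4 m[X13→φ5] = [1728, 648]
r5 m[φ0→X7] = [405, 405]
r5 m[φ0→X14] = [5184, 15552]
r5 m[φ1→X7] = [216, 216]
r5 m[φ1→X13] = [19440, 3240]
r5 m[φ2→X13] = [4, 9]
r5 m[φ3→X7] = [8, 2]
r5 m[φ4→X14] = [8, 5]
r5 m[φ5→X13] = [9, 5]
r5 m[φ6→X14] = [2, 9]
r5 m[X7→φ0] = [1728, 432]
r5 m[X7→φ1] = [3240, 810]
r5 m[X7→φ3] = [87480, 87480]
r5 m[X14→φ0] = [16, 45]
r5 m[X14→φ4] = [288, 3888]
r5 m[X14→φ6] = [1152, 2160]
r5 m[X13→φ1] = [36, 45]
r5 m[X13→φ2] = [3888, 360]
r5 m[X13→φ5] = [1728, 648]
r6 m[φ0→X7] = [405, 405]
r6 m[φ0→X14] = [5184, 15552]
r6 m[φ1→X7] = [216, 216]
r6 m[φ1→X13] = [19440, 3240]
r6 m[φ2→X13] = [4, 9]
r6 m[φ3→X7] = [8, 2]
r6 m[φ4→X14] = [8, 5]
r6 m[φ5→X13] = [9, 5]
r6 m[φ6→X14] = [2, 9]
r6 m[X7→φ0] = [1728, 432]
r6 m[X7→φ1] = [3240, 810]
r6 m[X7→φ3] = [87480, 87480]
r6 m[X14→φ0] = [16, 45]
r6 m[X14→φ4] = [10368, 139968]
r6 m[X14→φ6] = [41472, 77760]
r6 m[X13→φ1] = [36, 45]
r6 m[X13→φ2] = [174960, 16200]
r6 m[X13→φ5] = [77760, 29160]
r7 m[φ0→X7] = [405, 405]
r7 m[φ0→X14] = [5184, 15552]
r7 m[φ1→X7] = [216, 216]
r7 m[φ1→X13] = [19440, 3240]
r7 m[φ2→X13] = [4, 9]
r7 m[φ3→X7] = [8, 2]
r7 m[φ4→X14] = [8, 5]
r7 m[φ5→X13] = [9, 5]
r7 m[φ6→X14] = [2, 9]
r7 m[X7→φ0] = [1728, 432]
r7 m[X7→φ1] = [3240, 810]
r7 m[X7→φ3] = [87480, 87480]
r7 m[X14→φ0] = [16, 45]
r7 m[X14→φ4] = [10368, 139968]
r7 m[X14→φ6] = [41472, 77760]
r7 m[X13→φ1] = [36, 45]
r7 m[X13→φ2] = [174960, 16200]
r7 m[X13→φ5] = [77760, 29160]
fixed point reached at round 7
traceback from X7: (X7=0, X14=1, X13=0), score=699840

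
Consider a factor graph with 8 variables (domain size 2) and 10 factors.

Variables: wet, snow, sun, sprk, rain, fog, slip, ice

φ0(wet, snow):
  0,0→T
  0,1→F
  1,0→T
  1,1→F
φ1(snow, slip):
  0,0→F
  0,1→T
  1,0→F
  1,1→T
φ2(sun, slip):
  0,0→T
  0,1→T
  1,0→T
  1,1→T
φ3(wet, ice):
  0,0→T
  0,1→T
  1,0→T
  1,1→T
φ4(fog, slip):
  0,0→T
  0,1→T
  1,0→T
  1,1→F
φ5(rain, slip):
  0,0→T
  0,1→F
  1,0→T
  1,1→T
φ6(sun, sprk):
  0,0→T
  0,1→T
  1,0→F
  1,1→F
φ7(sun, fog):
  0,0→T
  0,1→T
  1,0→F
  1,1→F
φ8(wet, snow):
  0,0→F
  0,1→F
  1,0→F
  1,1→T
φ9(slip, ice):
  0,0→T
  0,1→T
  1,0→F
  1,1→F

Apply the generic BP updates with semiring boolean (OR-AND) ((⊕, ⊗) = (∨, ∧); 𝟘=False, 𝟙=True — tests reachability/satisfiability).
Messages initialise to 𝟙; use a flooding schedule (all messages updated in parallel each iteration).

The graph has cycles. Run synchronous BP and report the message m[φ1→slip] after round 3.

message @ round 3 = [F, F]

init: all messages = 𝟙 over 2 values
r1 m[φ0→wet] = [T, T]
r1 m[φ0→snow] = [T, F]
r1 m[φ1→snow] = [T, T]
r1 m[φ1→slip] = [F, T]
r1 m[φ2→sun] = [T, T]
r1 m[φ2→slip] = [T, T]
r1 m[φ3→wet] = [T, T]
r1 m[φ3→ice] = [T, T]
r1 m[φ4→fog] = [T, T]
r1 m[φ4→slip] = [T, T]
r1 m[φ5→rain] = [T, T]
r1 m[φ5→slip] = [T, T]
r1 m[φ6→sun] = [T, F]
r1 m[φ6→sprk] = [T, T]
r1 m[φ7→sun] = [T, F]
r1 m[φ7→fog] = [T, T]
r1 m[φ8→wet] = [F, T]
r1 m[φ8→snow] = [F, T]
r1 m[φ9→slip] = [T, F]
r1 m[φ9→ice] = [T, T]
r1 m[wet→φ0] = [T, T]
r1 m[wet→φ3] = [T, T]
r1 m[wet→φ8] = [T, T]
r1 m[snow→φ0] = [T, T]
r1 m[snow→φ1] = [T, T]
r1 m[snow→φ8] = [T, T]
r1 m[sun→φ2] = [T, T]
r1 m[sun→φ6] = [T, T]
r1 m[sun→φ7] = [T, T]
r1 m[sprk→φ6] = [T, T]
r1 m[rain→φ5] = [T, T]
r1 m[fog→φ4] = [T, T]
r1 m[fog→φ7] = [T, T]
r1 m[slip→φ1] = [T, T]
r1 m[slip→φ2] = [T, T]
r1 m[slip→φ4] = [T, T]
r1 m[slip→φ5] = [T, T]
r1 m[slip→φ9] = [T, T]
r1 m[ice→φ3] = [T, T]
r1 m[ice→φ9] = [T, T]
r2 m[φ0→wet] = [T, T]
r2 m[φ0→snow] = [T, F]
r2 m[φ1→snow] = [T, T]
r2 m[φ1→slip] = [F, T]
r2 m[φ2→sun] = [T, T]
r2 m[φ2→slip] = [T, T]
r2 m[φ3→wet] = [T, T]
r2 m[φ3→ice] = [T, T]
r2 m[φ4→fog] = [T, T]
r2 m[φ4→slip] = [T, T]
r2 m[φ5→rain] = [T, T]
r2 m[φ5→slip] = [T, T]
r2 m[φ6→sun] = [T, F]
r2 m[φ6→sprk] = [T, T]
r2 m[φ7→sun] = [T, F]
r2 m[φ7→fog] = [T, T]
r2 m[φ8→wet] = [F, T]
r2 m[φ8→snow] = [F, T]
r2 m[φ9→slip] = [T, F]
r2 m[φ9→ice] = [T, T]
r2 m[wet→φ0] = [F, T]
r2 m[wet→φ3] = [F, T]
r2 m[wet→φ8] = [T, T]
r2 m[snow→φ0] = [F, T]
r2 m[snow→φ1] = [F, F]
r2 m[snow→φ8] = [T, F]
r2 m[sun→φ2] = [T, F]
r2 m[sun→φ6] = [T, F]
r2 m[sun→φ7] = [T, F]
r2 m[sprk→φ6] = [T, T]
r2 m[rain→φ5] = [T, T]
r2 m[fog→φ4] = [T, T]
r2 m[fog→φ7] = [T, T]
r2 m[slip→φ1] = [T, F]
r2 m[slip→φ2] = [F, F]
r2 m[slip→φ4] = [F, F]
r2 m[slip→φ5] = [F, F]
r2 m[slip→φ9] = [F, T]
r2 m[ice→φ3] = [T, T]
r2 m[ice→φ9] = [T, T]
r3 m[φ0→wet] = [F, F]
r3 m[φ0→snow] = [T, F]
r3 m[φ1→snow] = [F, F]
r3 m[φ1→slip] = [F, F]
r3 m[φ2→sun] = [F, F]
r3 m[φ2→slip] = [T, T]
r3 m[φ3→wet] = [T, T]
r3 m[φ3→ice] = [T, T]
r3 m[φ4→fog] = [F, F]
r3 m[φ4→slip] = [T, T]
r3 m[φ5→rain] = [F, F]
r3 m[φ5→slip] = [T, T]
r3 m[φ6→sun] = [T, F]
r3 m[φ6→sprk] = [T, T]
r3 m[φ7→sun] = [T, F]
r3 m[φ7→fog] = [T, T]
r3 m[φ8→wet] = [F, F]
r3 m[φ8→snow] = [F, T]
r3 m[φ9→slip] = [T, F]
r3 m[φ9→ice] = [F, F]
r3 m[wet→φ0] = [F, T]
r3 m[wet→φ3] = [F, T]
r3 m[wet→φ8] = [T, T]
r3 m[snow→φ0] = [F, T]
r3 m[snow→φ1] = [F, F]
r3 m[snow→φ8] = [T, F]
r3 m[sun→φ2] = [T, F]
r3 m[sun→φ6] = [T, F]
r3 m[sun→φ7] = [T, F]
r3 m[sprk→φ6] = [T, T]
r3 m[rain→φ5] = [T, T]
r3 m[fog→φ4] = [T, T]
r3 m[fog→φ7] = [T, T]
r3 m[slip→φ1] = [T, F]
r3 m[slip→φ2] = [F, F]
r3 m[slip→φ4] = [F, F]
r3 m[slip→φ5] = [F, F]
r3 m[slip→φ9] = [F, T]
r3 m[ice→φ3] = [T, T]
r3 m[ice→φ9] = [T, T]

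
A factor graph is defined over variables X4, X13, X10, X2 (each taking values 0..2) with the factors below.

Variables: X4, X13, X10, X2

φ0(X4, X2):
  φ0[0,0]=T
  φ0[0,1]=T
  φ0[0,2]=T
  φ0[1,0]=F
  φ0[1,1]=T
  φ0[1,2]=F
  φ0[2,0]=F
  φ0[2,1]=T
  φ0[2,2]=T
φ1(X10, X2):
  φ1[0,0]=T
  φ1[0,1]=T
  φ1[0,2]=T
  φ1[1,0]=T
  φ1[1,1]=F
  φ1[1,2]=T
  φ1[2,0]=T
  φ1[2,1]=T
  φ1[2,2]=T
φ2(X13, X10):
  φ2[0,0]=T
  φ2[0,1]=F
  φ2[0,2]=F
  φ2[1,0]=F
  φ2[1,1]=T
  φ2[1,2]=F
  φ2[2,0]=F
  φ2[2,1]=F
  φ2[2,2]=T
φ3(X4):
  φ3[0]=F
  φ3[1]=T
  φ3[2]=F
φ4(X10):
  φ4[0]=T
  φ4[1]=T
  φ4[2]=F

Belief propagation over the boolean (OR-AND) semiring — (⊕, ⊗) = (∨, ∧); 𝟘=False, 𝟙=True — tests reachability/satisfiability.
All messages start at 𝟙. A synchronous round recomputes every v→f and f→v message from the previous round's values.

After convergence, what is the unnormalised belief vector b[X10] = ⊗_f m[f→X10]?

init: all messages = 𝟙 over 3 values
r1 m[φ0→X4] = [T, T, T]
r1 m[φ0→X2] = [T, T, T]
r1 m[φ1→X10] = [T, T, T]
r1 m[φ1→X2] = [T, T, T]
r1 m[φ2→X13] = [T, T, T]
r1 m[φ2→X10] = [T, T, T]
r1 m[φ3→X4] = [F, T, F]
r1 m[φ4→X10] = [T, T, F]
r1 m[X4→φ0] = [T, T, T]
r1 m[X4→φ3] = [T, T, T]
r1 m[X13→φ2] = [T, T, T]
r1 m[X10→φ1] = [T, T, T]
r1 m[X10→φ2] = [T, T, T]
r1 m[X10→φ4] = [T, T, T]
r1 m[X2→φ0] = [T, T, T]
r1 m[X2→φ1] = [T, T, T]
r2 m[φ0→X4] = [T, T, T]
r2 m[φ0→X2] = [T, T, T]
r2 m[φ1→X10] = [T, T, T]
r2 m[φ1→X2] = [T, T, T]
r2 m[φ2→X13] = [T, T, T]
r2 m[φ2→X10] = [T, T, T]
r2 m[φ3→X4] = [F, T, F]
r2 m[φ4→X10] = [T, T, F]
r2 m[X4→φ0] = [F, T, F]
r2 m[X4→φ3] = [T, T, T]
r2 m[X13→φ2] = [T, T, T]
r2 m[X10→φ1] = [T, T, F]
r2 m[X10→φ2] = [T, T, F]
r2 m[X10→φ4] = [T, T, T]
r2 m[X2→φ0] = [T, T, T]
r2 m[X2→φ1] = [T, T, T]
r3 m[φ0→X4] = [T, T, T]
r3 m[φ0→X2] = [F, T, F]
r3 m[φ1→X10] = [T, T, T]
r3 m[φ1→X2] = [T, T, T]
r3 m[φ2→X13] = [T, T, F]
r3 m[φ2→X10] = [T, T, T]
r3 m[φ3→X4] = [F, T, F]
r3 m[φ4→X10] = [T, T, F]
r3 m[X4→φ0] = [F, T, F]
r3 m[X4→φ3] = [T, T, T]
r3 m[X13→φ2] = [T, T, T]
r3 m[X10→φ1] = [T, T, F]
r3 m[X10→φ2] = [T, T, F]
r3 m[X10→φ4] = [T, T, T]
r3 m[X2→φ0] = [T, T, T]
r3 m[X2→φ1] = [T, T, T]
r4 m[φ0→X4] = [T, T, T]
r4 m[φ0→X2] = [F, T, F]
r4 m[φ1→X10] = [T, T, T]
r4 m[φ1→X2] = [T, T, T]
r4 m[φ2→X13] = [T, T, F]
r4 m[φ2→X10] = [T, T, T]
r4 m[φ3→X4] = [F, T, F]
r4 m[φ4→X10] = [T, T, F]
r4 m[X4→φ0] = [F, T, F]
r4 m[X4→φ3] = [T, T, T]
r4 m[X13→φ2] = [T, T, T]
r4 m[X10→φ1] = [T, T, F]
r4 m[X10→φ2] = [T, T, F]
r4 m[X10→φ4] = [T, T, T]
r4 m[X2→φ0] = [T, T, T]
r4 m[X2→φ1] = [F, T, F]
r5 m[φ0→X4] = [T, T, T]
r5 m[φ0→X2] = [F, T, F]
r5 m[φ1→X10] = [T, F, T]
r5 m[φ1→X2] = [T, T, T]
r5 m[φ2→X13] = [T, T, F]
r5 m[φ2→X10] = [T, T, T]
r5 m[φ3→X4] = [F, T, F]
r5 m[φ4→X10] = [T, T, F]
r5 m[X4→φ0] = [F, T, F]
r5 m[X4→φ3] = [T, T, T]
r5 m[X13→φ2] = [T, T, T]
r5 m[X10→φ1] = [T, T, F]
r5 m[X10→φ2] = [T, T, F]
r5 m[X10→φ4] = [T, T, T]
r5 m[X2→φ0] = [T, T, T]
r5 m[X2→φ1] = [F, T, F]
r6 m[φ0→X4] = [T, T, T]
r6 m[φ0→X2] = [F, T, F]
r6 m[φ1→X10] = [T, F, T]
r6 m[φ1→X2] = [T, T, T]
r6 m[φ2→X13] = [T, T, F]
r6 m[φ2→X10] = [T, T, T]
r6 m[φ3→X4] = [F, T, F]
r6 m[φ4→X10] = [T, T, F]
r6 m[X4→φ0] = [F, T, F]
r6 m[X4→φ3] = [T, T, T]
r6 m[X13→φ2] = [T, T, T]
r6 m[X10→φ1] = [T, T, F]
r6 m[X10→φ2] = [T, F, F]
r6 m[X10→φ4] = [T, F, T]
r6 m[X2→φ0] = [T, T, T]
r6 m[X2→φ1] = [F, T, F]
r7 m[φ0→X4] = [T, T, T]
r7 m[φ0→X2] = [F, T, F]
r7 m[φ1→X10] = [T, F, T]
r7 m[φ1→X2] = [T, T, T]
r7 m[φ2→X13] = [T, F, F]
r7 m[φ2→X10] = [T, T, T]
r7 m[φ3→X4] = [F, T, F]
r7 m[φ4→X10] = [T, T, F]
r7 m[X4→φ0] = [F, T, F]
r7 m[X4→φ3] = [T, T, T]
r7 m[X13→φ2] = [T, T, T]
r7 m[X10→φ1] = [T, T, F]
r7 m[X10→φ2] = [T, F, F]
r7 m[X10→φ4] = [T, F, T]
r7 m[X2→φ0] = [T, T, T]
r7 m[X2→φ1] = [F, T, F]
r8 m[φ0→X4] = [T, T, T]
r8 m[φ0→X2] = [F, T, F]
r8 m[φ1→X10] = [T, F, T]
r8 m[φ1→X2] = [T, T, T]
r8 m[φ2→X13] = [T, F, F]
r8 m[φ2→X10] = [T, T, T]
r8 m[φ3→X4] = [F, T, F]
r8 m[φ4→X10] = [T, T, F]
r8 m[X4→φ0] = [F, T, F]
r8 m[X4→φ3] = [T, T, T]
r8 m[X13→φ2] = [T, T, T]
r8 m[X10→φ1] = [T, T, F]
r8 m[X10→φ2] = [T, F, F]
r8 m[X10→φ4] = [T, F, T]
r8 m[X2→φ0] = [T, T, T]
r8 m[X2→φ1] = [F, T, F]
fixed point reached at round 8
b[X10] = ⊗ incoming = [T, F, F]

b[X10] = [T, F, F]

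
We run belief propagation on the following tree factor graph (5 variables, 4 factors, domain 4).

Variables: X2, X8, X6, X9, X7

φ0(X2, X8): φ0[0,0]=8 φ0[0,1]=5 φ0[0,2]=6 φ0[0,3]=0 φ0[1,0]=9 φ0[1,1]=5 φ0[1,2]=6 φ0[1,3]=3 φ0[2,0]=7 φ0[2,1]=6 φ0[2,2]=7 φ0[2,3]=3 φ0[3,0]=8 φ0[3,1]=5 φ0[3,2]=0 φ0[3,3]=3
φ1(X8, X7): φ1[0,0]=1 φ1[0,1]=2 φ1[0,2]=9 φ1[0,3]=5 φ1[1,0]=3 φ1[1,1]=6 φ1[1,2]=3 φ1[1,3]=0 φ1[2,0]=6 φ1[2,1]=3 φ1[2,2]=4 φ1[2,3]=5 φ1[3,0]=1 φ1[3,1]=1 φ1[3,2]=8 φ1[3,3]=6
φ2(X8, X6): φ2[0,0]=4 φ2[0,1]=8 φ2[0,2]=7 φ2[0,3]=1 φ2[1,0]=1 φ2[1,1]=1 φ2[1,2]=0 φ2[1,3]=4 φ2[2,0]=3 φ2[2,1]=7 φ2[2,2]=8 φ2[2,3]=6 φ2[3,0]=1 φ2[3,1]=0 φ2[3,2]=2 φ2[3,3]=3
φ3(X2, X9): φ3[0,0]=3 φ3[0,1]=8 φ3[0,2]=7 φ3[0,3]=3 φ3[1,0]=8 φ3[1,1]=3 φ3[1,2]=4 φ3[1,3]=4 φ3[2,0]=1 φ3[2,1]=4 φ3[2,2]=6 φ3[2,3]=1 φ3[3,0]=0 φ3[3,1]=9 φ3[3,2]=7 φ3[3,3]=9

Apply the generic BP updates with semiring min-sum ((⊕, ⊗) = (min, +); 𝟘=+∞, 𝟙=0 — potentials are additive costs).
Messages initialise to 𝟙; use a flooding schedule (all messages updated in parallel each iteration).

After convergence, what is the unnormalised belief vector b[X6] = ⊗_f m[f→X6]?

init: all messages = 𝟙 over 4 values
r1 m[φ0→X2] = [0, 3, 3, 0]
r1 m[φ0→X8] = [7, 5, 0, 0]
r1 m[φ1→X8] = [1, 0, 3, 1]
r1 m[φ1→X7] = [1, 1, 3, 0]
r1 m[φ2→X8] = [1, 0, 3, 0]
r1 m[φ2→X6] = [1, 0, 0, 1]
r1 m[φ3→X2] = [3, 3, 1, 0]
r1 m[φ3→X9] = [0, 3, 4, 1]
r1 m[X2→φ0] = [0, 0, 0, 0]
r1 m[X2→φ3] = [0, 0, 0, 0]
r1 m[X8→φ0] = [0, 0, 0, 0]
r1 m[X8→φ1] = [0, 0, 0, 0]
r1 m[X8→φ2] = [0, 0, 0, 0]
r1 m[X6→φ2] = [0, 0, 0, 0]
r1 m[X9→φ3] = [0, 0, 0, 0]
r1 m[X7→φ1] = [0, 0, 0, 0]
r2 m[φ0→X2] = [0, 3, 3, 0]
r2 m[φ0→X8] = [7, 5, 0, 0]
r2 m[φ1→X8] = [1, 0, 3, 1]
r2 m[φ1→X7] = [1, 1, 3, 0]
r2 m[φ2→X8] = [1, 0, 3, 0]
r2 m[φ2→X6] = [1, 0, 0, 1]
r2 m[φ3→X2] = [3, 3, 1, 0]
r2 m[φ3→X9] = [0, 3, 4, 1]
r2 m[X2→φ0] = [3, 3, 1, 0]
r2 m[X2→φ3] = [0, 3, 3, 0]
r2 m[X8→φ0] = [2, 0, 6, 1]
r2 m[X8→φ1] = [8, 5, 3, 0]
r2 m[X8→φ2] = [8, 5, 3, 1]
r2 m[X6→φ2] = [0, 0, 0, 0]
r2 m[X9→φ3] = [0, 0, 0, 0]
r2 m[X7→φ1] = [0, 0, 0, 0]
r3 m[φ0→X2] = [1, 4, 4, 4]
r3 m[φ0→X8] = [8, 5, 0, 3]
r3 m[φ1→X8] = [1, 0, 3, 1]
r3 m[φ1→X7] = [1, 1, 7, 5]
r3 m[φ2→X8] = [1, 0, 3, 0]
r3 m[φ2→X6] = [2, 1, 3, 4]
r3 m[φ3→X2] = [3, 3, 1, 0]
r3 m[φ3→X9] = [0, 6, 7, 3]
r3 m[X2→φ0] = [3, 3, 1, 0]
r3 m[X2→φ3] = [0, 3, 3, 0]
r3 m[X8→φ0] = [2, 0, 6, 1]
r3 m[X8→φ1] = [8, 5, 3, 0]
r3 m[X8→φ2] = [8, 5, 3, 1]
r3 m[X6→φ2] = [0, 0, 0, 0]
r3 m[X9→φ3] = [0, 0, 0, 0]
r3 m[X7→φ1] = [0, 0, 0, 0]
r4 m[φ0→X2] = [1, 4, 4, 4]
r4 m[φ0→X8] = [8, 5, 0, 3]
r4 m[φ1→X8] = [1, 0, 3, 1]
r4 m[φ1→X7] = [1, 1, 7, 5]
r4 m[φ2→X8] = [1, 0, 3, 0]
r4 m[φ2→X6] = [2, 1, 3, 4]
r4 m[φ3→X2] = [3, 3, 1, 0]
r4 m[φ3→X9] = [0, 6, 7, 3]
r4 m[X2→φ0] = [3, 3, 1, 0]
r4 m[X2→φ3] = [1, 4, 4, 4]
r4 m[X8→φ0] = [2, 0, 6, 1]
r4 m[X8→φ1] = [9, 5, 3, 3]
r4 m[X8→φ2] = [9, 5, 3, 4]
r4 m[X6→φ2] = [0, 0, 0, 0]
r4 m[X9→φ3] = [0, 0, 0, 0]
r4 m[X7→φ1] = [0, 0, 0, 0]
r5 m[φ0→X2] = [1, 4, 4, 4]
r5 m[φ0→X8] = [8, 5, 0, 3]
r5 m[φ1→X8] = [1, 0, 3, 1]
r5 m[φ1→X7] = [4, 4, 7, 5]
r5 m[φ2→X8] = [1, 0, 3, 0]
r5 m[φ2→X6] = [5, 4, 5, 7]
r5 m[φ3→X2] = [3, 3, 1, 0]
r5 m[φ3→X9] = [4, 7, 8, 4]
r5 m[X2→φ0] = [3, 3, 1, 0]
r5 m[X2→φ3] = [1, 4, 4, 4]
r5 m[X8→φ0] = [2, 0, 6, 1]
r5 m[X8→φ1] = [9, 5, 3, 3]
r5 m[X8→φ2] = [9, 5, 3, 4]
r5 m[X6→φ2] = [0, 0, 0, 0]
r5 m[X9→φ3] = [0, 0, 0, 0]
r5 m[X7→φ1] = [0, 0, 0, 0]
r6 m[φ0→X2] = [1, 4, 4, 4]
r6 m[φ0→X8] = [8, 5, 0, 3]
r6 m[φ1→X8] = [1, 0, 3, 1]
r6 m[φ1→X7] = [4, 4, 7, 5]
r6 m[φ2→X8] = [1, 0, 3, 0]
r6 m[φ2→X6] = [5, 4, 5, 7]
r6 m[φ3→X2] = [3, 3, 1, 0]
r6 m[φ3→X9] = [4, 7, 8, 4]
r6 m[X2→φ0] = [3, 3, 1, 0]
r6 m[X2→φ3] = [1, 4, 4, 4]
r6 m[X8→φ0] = [2, 0, 6, 1]
r6 m[X8→φ1] = [9, 5, 3, 3]
r6 m[X8→φ2] = [9, 5, 3, 4]
r6 m[X6→φ2] = [0, 0, 0, 0]
r6 m[X9→φ3] = [0, 0, 0, 0]
r6 m[X7→φ1] = [0, 0, 0, 0]
fixed point reached at round 6
b[X6] = ⊗ incoming = [5, 4, 5, 7]

b[X6] = [5, 4, 5, 7]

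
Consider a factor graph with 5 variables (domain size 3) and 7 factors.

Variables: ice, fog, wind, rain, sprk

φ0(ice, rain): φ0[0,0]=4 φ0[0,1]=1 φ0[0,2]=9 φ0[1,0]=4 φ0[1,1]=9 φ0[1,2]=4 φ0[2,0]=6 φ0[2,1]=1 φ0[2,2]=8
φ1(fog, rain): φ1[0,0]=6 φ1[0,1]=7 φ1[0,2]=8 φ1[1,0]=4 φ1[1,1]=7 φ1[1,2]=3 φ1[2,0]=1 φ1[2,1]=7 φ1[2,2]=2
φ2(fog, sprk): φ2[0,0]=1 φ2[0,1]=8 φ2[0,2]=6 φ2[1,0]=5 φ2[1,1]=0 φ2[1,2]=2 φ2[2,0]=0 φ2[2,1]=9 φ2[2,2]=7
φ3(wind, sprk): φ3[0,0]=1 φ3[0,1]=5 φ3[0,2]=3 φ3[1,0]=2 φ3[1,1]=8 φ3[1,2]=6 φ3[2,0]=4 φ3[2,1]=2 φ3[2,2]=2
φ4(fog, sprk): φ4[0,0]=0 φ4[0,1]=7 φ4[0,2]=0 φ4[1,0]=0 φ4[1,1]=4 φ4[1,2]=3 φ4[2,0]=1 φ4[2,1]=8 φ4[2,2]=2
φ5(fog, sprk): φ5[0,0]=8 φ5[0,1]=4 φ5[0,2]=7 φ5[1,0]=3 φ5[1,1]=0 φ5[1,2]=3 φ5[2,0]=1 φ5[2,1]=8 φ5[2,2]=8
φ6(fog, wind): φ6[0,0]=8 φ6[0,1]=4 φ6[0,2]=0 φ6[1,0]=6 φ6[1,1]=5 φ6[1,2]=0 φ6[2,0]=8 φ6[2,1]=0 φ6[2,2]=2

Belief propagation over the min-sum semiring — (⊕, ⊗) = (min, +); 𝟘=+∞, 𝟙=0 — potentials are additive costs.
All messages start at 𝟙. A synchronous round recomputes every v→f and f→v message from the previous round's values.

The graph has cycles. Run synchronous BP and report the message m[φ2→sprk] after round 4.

init: all messages = 𝟙 over 3 values
r1 m[φ0→ice] = [1, 4, 1]
r1 m[φ0→rain] = [4, 1, 4]
r1 m[φ1→fog] = [6, 3, 1]
r1 m[φ1→rain] = [1, 7, 2]
r1 m[φ2→fog] = [1, 0, 0]
r1 m[φ2→sprk] = [0, 0, 2]
r1 m[φ3→wind] = [1, 2, 2]
r1 m[φ3→sprk] = [1, 2, 2]
r1 m[φ4→fog] = [0, 0, 1]
r1 m[φ4→sprk] = [0, 4, 0]
r1 m[φ5→fog] = [4, 0, 1]
r1 m[φ5→sprk] = [1, 0, 3]
r1 m[φ6→fog] = [0, 0, 0]
r1 m[φ6→wind] = [6, 0, 0]
r1 m[ice→φ0] = [0, 0, 0]
r1 m[fog→φ1] = [0, 0, 0]
r1 m[fog→φ2] = [0, 0, 0]
r1 m[fog→φ4] = [0, 0, 0]
r1 m[fog→φ5] = [0, 0, 0]
r1 m[fog→φ6] = [0, 0, 0]
r1 m[wind→φ3] = [0, 0, 0]
r1 m[wind→φ6] = [0, 0, 0]
r1 m[rain→φ0] = [0, 0, 0]
r1 m[rain→φ1] = [0, 0, 0]
r1 m[sprk→φ2] = [0, 0, 0]
r1 m[sprk→φ3] = [0, 0, 0]
r1 m[sprk→φ4] = [0, 0, 0]
r1 m[sprk→φ5] = [0, 0, 0]
r2 m[φ0→ice] = [1, 4, 1]
r2 m[φ0→rain] = [4, 1, 4]
r2 m[φ1→fog] = [6, 3, 1]
r2 m[φ1→rain] = [1, 7, 2]
r2 m[φ2→fog] = [1, 0, 0]
r2 m[φ2→sprk] = [0, 0, 2]
r2 m[φ3→wind] = [1, 2, 2]
r2 m[φ3→sprk] = [1, 2, 2]
r2 m[φ4→fog] = [0, 0, 1]
r2 m[φ4→sprk] = [0, 4, 0]
r2 m[φ5→fog] = [4, 0, 1]
r2 m[φ5→sprk] = [1, 0, 3]
r2 m[φ6→fog] = [0, 0, 0]
r2 m[φ6→wind] = [6, 0, 0]
r2 m[ice→φ0] = [0, 0, 0]
r2 m[fog→φ1] = [5, 0, 2]
r2 m[fog→φ2] = [10, 3, 3]
r2 m[fog→φ4] = [11, 3, 2]
r2 m[fog→φ5] = [7, 3, 2]
r2 m[fog→φ6] = [11, 3, 3]
r2 m[wind→φ3] = [6, 0, 0]
r2 m[wind→φ6] = [1, 2, 2]
r2 m[rain→φ0] = [1, 7, 2]
r2 m[rain→φ1] = [4, 1, 4]
r2 m[sprk→φ2] = [2, 6, 5]
r2 m[sprk→φ3] = [1, 4, 5]
r2 m[sprk→φ4] = [2, 2, 7]
r2 m[sprk→φ5] = [1, 6, 4]
r3 m[φ0→ice] = [5, 5, 7]
r3 m[φ0→rain] = [4, 1, 4]
r3 m[φ1→fog] = [8, 7, 5]
r3 m[φ1→rain] = [3, 7, 3]
r3 m[φ2→fog] = [3, 6, 2]
r3 m[φ2→sprk] = [3, 3, 5]
r3 m[φ3→wind] = [2, 3, 5]
r3 m[φ3→sprk] = [2, 2, 2]
r3 m[φ4→fog] = [2, 2, 3]
r3 m[φ4→sprk] = [3, 7, 4]
r3 m[φ5→fog] = [9, 4, 2]
r3 m[φ5→sprk] = [3, 3, 6]
r3 m[φ6→fog] = [2, 2, 2]
r3 m[φ6→wind] = [9, 3, 3]
r3 m[ice→φ0] = [0, 0, 0]
r3 m[fog→φ1] = [5, 0, 2]
r3 m[fog→φ2] = [10, 3, 3]
r3 m[fog→φ4] = [11, 3, 2]
r3 m[fog→φ5] = [7, 3, 2]
r3 m[fog→φ6] = [11, 3, 3]
r3 m[wind→φ3] = [6, 0, 0]
r3 m[wind→φ6] = [1, 2, 2]
r3 m[rain→φ0] = [1, 7, 2]
r3 m[rain→φ1] = [4, 1, 4]
r3 m[sprk→φ2] = [2, 6, 5]
r3 m[sprk→φ3] = [1, 4, 5]
r3 m[sprk→φ4] = [2, 2, 7]
r3 m[sprk→φ5] = [1, 6, 4]
r4 m[φ0→ice] = [5, 5, 7]
r4 m[φ0→rain] = [4, 1, 4]
r4 m[φ1→fog] = [8, 7, 5]
r4 m[φ1→rain] = [3, 7, 3]
r4 m[φ2→fog] = [3, 6, 2]
r4 m[φ2→sprk] = [3, 3, 5]
r4 m[φ3→wind] = [2, 3, 5]
r4 m[φ3→sprk] = [2, 2, 2]
r4 m[φ4→fog] = [2, 2, 3]
r4 m[φ4→sprk] = [3, 7, 4]
r4 m[φ5→fog] = [9, 4, 2]
r4 m[φ5→sprk] = [3, 3, 6]
r4 m[φ6→fog] = [2, 2, 2]
r4 m[φ6→wind] = [9, 3, 3]
r4 m[ice→φ0] = [0, 0, 0]
r4 m[fog→φ1] = [16, 14, 9]
r4 m[fog→φ2] = [21, 15, 12]
r4 m[fog→φ4] = [22, 19, 11]
r4 m[fog→φ5] = [15, 17, 12]
r4 m[fog→φ6] = [22, 19, 12]
r4 m[wind→φ3] = [9, 3, 3]
r4 m[wind→φ6] = [2, 3, 5]
r4 m[rain→φ0] = [3, 7, 3]
r4 m[rain→φ1] = [4, 1, 4]
r4 m[sprk→φ2] = [8, 12, 12]
r4 m[sprk→φ3] = [9, 13, 15]
r4 m[sprk→φ4] = [8, 8, 13]
r4 m[sprk→φ5] = [8, 12, 11]

message @ round 4 = [3, 3, 5]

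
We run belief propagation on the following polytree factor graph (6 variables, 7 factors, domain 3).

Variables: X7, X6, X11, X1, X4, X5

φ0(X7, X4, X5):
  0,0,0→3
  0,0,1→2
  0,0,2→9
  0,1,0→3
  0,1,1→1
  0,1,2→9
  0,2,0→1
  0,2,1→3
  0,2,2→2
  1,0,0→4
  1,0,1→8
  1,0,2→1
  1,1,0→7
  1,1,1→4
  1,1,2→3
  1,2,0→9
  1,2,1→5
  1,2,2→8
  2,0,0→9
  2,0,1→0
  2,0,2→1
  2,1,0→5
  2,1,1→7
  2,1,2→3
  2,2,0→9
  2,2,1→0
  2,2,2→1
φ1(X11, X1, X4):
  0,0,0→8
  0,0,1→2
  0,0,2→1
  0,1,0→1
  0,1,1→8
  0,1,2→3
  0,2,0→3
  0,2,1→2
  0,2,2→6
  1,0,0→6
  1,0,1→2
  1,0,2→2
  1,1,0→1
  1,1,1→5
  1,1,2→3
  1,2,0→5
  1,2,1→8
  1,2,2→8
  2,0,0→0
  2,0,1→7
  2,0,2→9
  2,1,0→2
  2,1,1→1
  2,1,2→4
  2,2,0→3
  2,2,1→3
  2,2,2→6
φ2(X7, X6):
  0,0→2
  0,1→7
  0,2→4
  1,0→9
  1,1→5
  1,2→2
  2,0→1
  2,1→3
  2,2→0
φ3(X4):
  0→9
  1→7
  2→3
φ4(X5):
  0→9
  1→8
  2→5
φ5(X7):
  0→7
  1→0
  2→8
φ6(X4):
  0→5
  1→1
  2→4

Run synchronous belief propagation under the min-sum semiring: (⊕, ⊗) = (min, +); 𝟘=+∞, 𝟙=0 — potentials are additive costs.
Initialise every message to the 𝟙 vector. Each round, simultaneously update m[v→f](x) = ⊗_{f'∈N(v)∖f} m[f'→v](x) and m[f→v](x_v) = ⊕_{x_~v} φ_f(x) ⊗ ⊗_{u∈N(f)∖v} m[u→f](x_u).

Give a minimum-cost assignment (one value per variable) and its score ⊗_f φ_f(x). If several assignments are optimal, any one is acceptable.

init: all messages = 𝟙 over 3 values
r1 m[φ0→X7] = [1, 1, 0]
r1 m[φ0→X4] = [0, 1, 0]
r1 m[φ0→X5] = [1, 0, 1]
r1 m[φ1→X11] = [1, 1, 0]
r1 m[φ1→X1] = [0, 1, 2]
r1 m[φ1→X4] = [0, 1, 1]
r1 m[φ2→X7] = [2, 2, 0]
r1 m[φ2→X6] = [1, 3, 0]
r1 m[φ3→X4] = [9, 7, 3]
r1 m[φ4→X5] = [9, 8, 5]
r1 m[φ5→X7] = [7, 0, 8]
r1 m[φ6→X4] = [5, 1, 4]
r1 m[X7→φ0] = [0, 0, 0]
r1 m[X7→φ2] = [0, 0, 0]
r1 m[X7→φ5] = [0, 0, 0]
r1 m[X6→φ2] = [0, 0, 0]
r1 m[X11→φ1] = [0, 0, 0]
r1 m[X1→φ1] = [0, 0, 0]
r1 m[X4→φ0] = [0, 0, 0]
r1 m[X4→φ1] = [0, 0, 0]
r1 m[X4→φ3] = [0, 0, 0]
r1 m[X4→φ6] = [0, 0, 0]
r1 m[X5→φ0] = [0, 0, 0]
r1 m[X5→φ4] = [0, 0, 0]
r2 m[φ0→X7] = [1, 1, 0]
r2 m[φ0→X4] = [0, 1, 0]
r2 m[φ0→X5] = [1, 0, 1]
r2 m[φ1→X11] = [1, 1, 0]
r2 m[φ1→X1] = [0, 1, 2]
r2 m[φ1→X4] = [0, 1, 1]
r2 m[φ2→X7] = [2, 2, 0]
r2 m[φ2→X6] = [1, 3, 0]
r2 m[φ3→X4] = [9, 7, 3]
r2 m[φ4→X5] = [9, 8, 5]
r2 m[φ5→X7] = [7, 0, 8]
r2 m[φ6→X4] = [5, 1, 4]
r2 m[X7→φ0] = [9, 2, 8]
r2 m[X7→φ2] = [8, 1, 8]
r2 m[X7→φ5] = [3, 3, 0]
r2 m[X6→φ2] = [0, 0, 0]
r2 m[X11→φ1] = [0, 0, 0]
r2 m[X1→φ1] = [0, 0, 0]
r2 m[X4→φ0] = [14, 9, 8]
r2 m[X4→φ1] = [14, 9, 7]
r2 m[X4→φ3] = [5, 3, 5]
r2 m[X4→φ6] = [9, 9, 4]
r2 m[X5→φ0] = [9, 8, 5]
r2 m[X5→φ4] = [1, 0, 1]
r3 m[φ0→X7] = [15, 17, 14]
r3 m[φ0→X4] = [8, 10, 14]
r3 m[φ0→X5] = [18, 15, 14]
r3 m[φ1→X11] = [8, 9, 10]
r3 m[φ1→X1] = [8, 10, 11]
r3 m[φ1→X4] = [0, 1, 1]
r3 m[φ2→X7] = [2, 2, 0]
r3 m[φ2→X6] = [9, 6, 3]
r3 m[φ3→X4] = [9, 7, 3]
r3 m[φ4→X5] = [9, 8, 5]
r3 m[φ5→X7] = [7, 0, 8]
r3 m[φ6→X4] = [5, 1, 4]
r3 m[X7→φ0] = [9, 2, 8]
r3 m[X7→φ2] = [8, 1, 8]
r3 m[X7→φ5] = [3, 3, 0]
r3 m[X6→φ2] = [0, 0, 0]
r3 m[X11→φ1] = [0, 0, 0]
r3 m[X1→φ1] = [0, 0, 0]
r3 m[X4→φ0] = [14, 9, 8]
r3 m[X4→φ1] = [14, 9, 7]
r3 m[X4→φ3] = [5, 3, 5]
r3 m[X4→φ6] = [9, 9, 4]
r3 m[X5→φ0] = [9, 8, 5]
r3 m[X5→φ4] = [1, 0, 1]
r4 m[φ0→X7] = [15, 17, 14]
r4 m[φ0→X4] = [8, 10, 14]
r4 m[φ0→X5] = [18, 15, 14]
r4 m[φ1→X11] = [8, 9, 10]
r4 m[φ1→X1] = [8, 10, 11]
r4 m[φ1→X4] = [0, 1, 1]
r4 m[φ2→X7] = [2, 2, 0]
r4 m[φ2→X6] = [9, 6, 3]
r4 m[φ3→X4] = [9, 7, 3]
r4 m[φ4→X5] = [9, 8, 5]
r4 m[φ5→X7] = [7, 0, 8]
r4 m[φ6→X4] = [5, 1, 4]
r4 m[X7→φ0] = [9, 2, 8]
r4 m[X7→φ2] = [22, 17, 22]
r4 m[X7→φ5] = [17, 19, 14]
r4 m[X6→φ2] = [0, 0, 0]
r4 m[X11→φ1] = [0, 0, 0]
r4 m[X1→φ1] = [0, 0, 0]
r4 m[X4→φ0] = [14, 9, 8]
r4 m[X4→φ1] = [22, 18, 21]
r4 m[X4→φ3] = [13, 12, 19]
r4 m[X4→φ6] = [17, 18, 18]
r4 m[X5→φ0] = [9, 8, 5]
r4 m[X5→φ4] = [18, 15, 14]
r5 m[φ0→X7] = [15, 17, 14]
r5 m[φ0→X4] = [8, 10, 14]
r5 m[φ0→X5] = [18, 15, 14]
r5 m[φ1→X11] = [20, 20, 19]
r5 m[φ1→X1] = [20, 19, 20]
r5 m[φ1→X4] = [0, 1, 1]
r5 m[φ2→X7] = [2, 2, 0]
r5 m[φ2→X6] = [23, 22, 19]
r5 m[φ3→X4] = [9, 7, 3]
r5 m[φ4→X5] = [9, 8, 5]
r5 m[φ5→X7] = [7, 0, 8]
r5 m[φ6→X4] = [5, 1, 4]
r5 m[X7→φ0] = [9, 2, 8]
r5 m[X7→φ2] = [22, 17, 22]
r5 m[X7→φ5] = [17, 19, 14]
r5 m[X6→φ2] = [0, 0, 0]
r5 m[X11→φ1] = [0, 0, 0]
r5 m[X1→φ1] = [0, 0, 0]
r5 m[X4→φ0] = [14, 9, 8]
r5 m[X4→φ1] = [22, 18, 21]
r5 m[X4→φ3] = [13, 12, 19]
r5 m[X4→φ6] = [17, 18, 18]
r5 m[X5→φ0] = [9, 8, 5]
r5 m[X5→φ4] = [18, 15, 14]
r6 m[φ0→X7] = [15, 17, 14]
r6 m[φ0→X4] = [8, 10, 14]
r6 m[φ0→X5] = [18, 15, 14]
r6 m[φ1→X11] = [20, 20, 19]
r6 m[φ1→X1] = [20, 19, 20]
r6 m[φ1→X4] = [0, 1, 1]
r6 m[φ2→X7] = [2, 2, 0]
r6 m[φ2→X6] = [23, 22, 19]
r6 m[φ3→X4] = [9, 7, 3]
r6 m[φ4→X5] = [9, 8, 5]
r6 m[φ5→X7] = [7, 0, 8]
r6 m[φ6→X4] = [5, 1, 4]
r6 m[X7→φ0] = [9, 2, 8]
r6 m[X7→φ2] = [22, 17, 22]
r6 m[X7→φ5] = [17, 19, 14]
r6 m[X6→φ2] = [0, 0, 0]
r6 m[X11→φ1] = [0, 0, 0]
r6 m[X1→φ1] = [0, 0, 0]
r6 m[X4→φ0] = [14, 9, 8]
r6 m[X4→φ1] = [22, 18, 21]
r6 m[X4→φ3] = [13, 12, 19]
r6 m[X4→φ6] = [17, 18, 18]
r6 m[X5→φ0] = [9, 8, 5]
r6 m[X5→φ4] = [18, 15, 14]
fixed point reached at round 6
traceback from X7: (X7=1, X6=2, X11=2, X1=1, X4=1, X5=2), score=19

assignment: (X7=1, X6=2, X11=2, X1=1, X4=1, X5=2); score = 19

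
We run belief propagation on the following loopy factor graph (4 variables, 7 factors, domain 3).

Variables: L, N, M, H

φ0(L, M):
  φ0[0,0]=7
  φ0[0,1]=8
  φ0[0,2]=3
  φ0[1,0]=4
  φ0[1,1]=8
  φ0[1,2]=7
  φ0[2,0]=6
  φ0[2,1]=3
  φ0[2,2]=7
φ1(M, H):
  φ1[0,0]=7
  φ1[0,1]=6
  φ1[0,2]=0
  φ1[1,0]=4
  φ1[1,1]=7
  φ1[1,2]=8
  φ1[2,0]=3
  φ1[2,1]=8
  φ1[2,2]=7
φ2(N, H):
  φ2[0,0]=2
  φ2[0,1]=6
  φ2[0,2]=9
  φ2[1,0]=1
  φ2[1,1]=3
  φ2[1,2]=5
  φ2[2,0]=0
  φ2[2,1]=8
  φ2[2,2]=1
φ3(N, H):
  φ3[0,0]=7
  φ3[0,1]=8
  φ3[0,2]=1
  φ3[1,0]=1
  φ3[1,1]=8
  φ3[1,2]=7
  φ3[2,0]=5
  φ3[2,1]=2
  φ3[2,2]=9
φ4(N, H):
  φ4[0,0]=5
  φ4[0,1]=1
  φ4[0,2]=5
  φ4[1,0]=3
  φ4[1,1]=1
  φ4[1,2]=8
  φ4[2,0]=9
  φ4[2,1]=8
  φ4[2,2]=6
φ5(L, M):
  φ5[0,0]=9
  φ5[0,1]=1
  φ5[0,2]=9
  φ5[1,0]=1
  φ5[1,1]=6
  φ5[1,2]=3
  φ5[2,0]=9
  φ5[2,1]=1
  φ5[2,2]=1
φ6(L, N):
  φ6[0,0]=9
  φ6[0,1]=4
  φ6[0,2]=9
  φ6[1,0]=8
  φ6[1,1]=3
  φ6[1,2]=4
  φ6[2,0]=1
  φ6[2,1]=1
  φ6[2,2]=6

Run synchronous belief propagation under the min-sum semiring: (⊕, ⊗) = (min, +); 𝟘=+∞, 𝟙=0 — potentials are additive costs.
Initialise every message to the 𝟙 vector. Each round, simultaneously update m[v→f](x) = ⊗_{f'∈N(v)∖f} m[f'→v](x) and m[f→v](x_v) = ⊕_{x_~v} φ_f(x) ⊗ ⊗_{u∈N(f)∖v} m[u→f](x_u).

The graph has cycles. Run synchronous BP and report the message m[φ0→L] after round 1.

init: all messages = 𝟙 over 3 values
r1 m[φ0→L] = [3, 4, 3]
r1 m[φ0→M] = [4, 3, 3]
r1 m[φ1→M] = [0, 4, 3]
r1 m[φ1→H] = [3, 6, 0]
r1 m[φ2→N] = [2, 1, 0]
r1 m[φ2→H] = [0, 3, 1]
r1 m[φ3→N] = [1, 1, 2]
r1 m[φ3→H] = [1, 2, 1]
r1 m[φ4→N] = [1, 1, 6]
r1 m[φ4→H] = [3, 1, 5]
r1 m[φ5→L] = [1, 1, 1]
r1 m[φ5→M] = [1, 1, 1]
r1 m[φ6→L] = [4, 3, 1]
r1 m[φ6→N] = [1, 1, 4]
r1 m[L→φ0] = [0, 0, 0]
r1 m[L→φ5] = [0, 0, 0]
r1 m[L→φ6] = [0, 0, 0]
r1 m[N→φ2] = [0, 0, 0]
r1 m[N→φ3] = [0, 0, 0]
r1 m[N→φ4] = [0, 0, 0]
r1 m[N→φ6] = [0, 0, 0]
r1 m[M→φ0] = [0, 0, 0]
r1 m[M→φ1] = [0, 0, 0]
r1 m[M→φ5] = [0, 0, 0]
r1 m[H→φ1] = [0, 0, 0]
r1 m[H→φ2] = [0, 0, 0]
r1 m[H→φ3] = [0, 0, 0]
r1 m[H→φ4] = [0, 0, 0]

message @ round 1 = [3, 4, 3]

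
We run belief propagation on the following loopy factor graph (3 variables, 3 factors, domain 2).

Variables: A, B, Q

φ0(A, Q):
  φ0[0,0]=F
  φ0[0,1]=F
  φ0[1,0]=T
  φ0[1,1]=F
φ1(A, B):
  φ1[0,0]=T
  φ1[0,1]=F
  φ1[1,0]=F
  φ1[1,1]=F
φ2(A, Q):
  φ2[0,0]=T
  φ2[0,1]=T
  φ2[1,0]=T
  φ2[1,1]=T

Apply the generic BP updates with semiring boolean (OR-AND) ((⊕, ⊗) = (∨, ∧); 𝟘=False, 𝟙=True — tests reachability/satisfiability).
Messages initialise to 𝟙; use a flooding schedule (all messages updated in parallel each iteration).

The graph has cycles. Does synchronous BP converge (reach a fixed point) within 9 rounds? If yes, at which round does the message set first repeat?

CONVERGED at round 7

init: all messages = 𝟙 over 2 values
r1 m[φ0→A] = [F, T]
r1 m[φ0→Q] = [T, F]
r1 m[φ1→A] = [T, F]
r1 m[φ1→B] = [T, F]
r1 m[φ2→A] = [T, T]
r1 m[φ2→Q] = [T, T]
r1 m[A→φ0] = [T, T]
r1 m[A→φ1] = [T, T]
r1 m[A→φ2] = [T, T]
r1 m[B→φ1] = [T, T]
r1 m[Q→φ0] = [T, T]
r1 m[Q→φ2] = [T, T]
r2 m[φ0→A] = [F, T]
r2 m[φ0→Q] = [T, F]
r2 m[φ1→A] = [T, F]
r2 m[φ1→B] = [T, F]
r2 m[φ2→A] = [T, T]
r2 m[φ2→Q] = [T, T]
r2 m[A→φ0] = [T, F]
r2 m[A→φ1] = [F, T]
r2 m[A→φ2] = [F, F]
r2 m[B→φ1] = [T, T]
r2 m[Q→φ0] = [T, T]
r2 m[Q→φ2] = [T, F]
r3 m[φ0→A] = [F, T]
r3 m[φ0→Q] = [F, F]
r3 m[φ1→A] = [T, F]
r3 m[φ1→B] = [F, F]
r3 m[φ2→A] = [T, T]
r3 m[φ2→Q] = [F, F]
r3 m[A→φ0] = [T, F]
r3 m[A→φ1] = [F, T]
r3 m[A→φ2] = [F, F]
r3 m[B→φ1] = [T, T]
r3 m[Q→φ0] = [T, T]
r3 m[Q→φ2] = [T, F]
r4 m[φ0→A] = [F, T]
r4 m[φ0→Q] = [F, F]
r4 m[φ1→A] = [T, F]
r4 m[φ1→B] = [F, F]
r4 m[φ2→A] = [T, T]
r4 m[φ2→Q] = [F, F]
r4 m[A→φ0] = [T, F]
r4 m[A→φ1] = [F, T]
r4 m[A→φ2] = [F, F]
r4 m[B→φ1] = [T, T]
r4 m[Q→φ0] = [F, F]
r4 m[Q→φ2] = [F, F]
r5 m[φ0→A] = [F, F]
r5 m[φ0→Q] = [F, F]
r5 m[φ1→A] = [T, F]
r5 m[φ1→B] = [F, F]
r5 m[φ2→A] = [F, F]
r5 m[φ2→Q] = [F, F]
r5 m[A→φ0] = [T, F]
r5 m[A→φ1] = [F, T]
r5 m[A→φ2] = [F, F]
r5 m[B→φ1] = [T, T]
r5 m[Q→φ0] = [F, F]
r5 m[Q→φ2] = [F, F]
r6 m[φ0→A] = [F, F]
r6 m[φ0→Q] = [F, F]
r6 m[φ1→A] = [T, F]
r6 m[φ1→B] = [F, F]
r6 m[φ2→A] = [F, F]
r6 m[φ2→Q] = [F, F]
r6 m[A→φ0] = [F, F]
r6 m[A→φ1] = [F, F]
r6 m[A→φ2] = [F, F]
r6 m[B→φ1] = [T, T]
r6 m[Q→φ0] = [F, F]
r6 m[Q→φ2] = [F, F]
r7 m[φ0→A] = [F, F]
r7 m[φ0→Q] = [F, F]
r7 m[φ1→A] = [T, F]
r7 m[φ1→B] = [F, F]
r7 m[φ2→A] = [F, F]
r7 m[φ2→Q] = [F, F]
r7 m[A→φ0] = [F, F]
r7 m[A→φ1] = [F, F]
r7 m[A→φ2] = [F, F]
r7 m[B→φ1] = [T, T]
r7 m[Q→φ0] = [F, F]
r7 m[Q→φ2] = [F, F]
fixed point reached at round 7
messages reach a fixed point at round 7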